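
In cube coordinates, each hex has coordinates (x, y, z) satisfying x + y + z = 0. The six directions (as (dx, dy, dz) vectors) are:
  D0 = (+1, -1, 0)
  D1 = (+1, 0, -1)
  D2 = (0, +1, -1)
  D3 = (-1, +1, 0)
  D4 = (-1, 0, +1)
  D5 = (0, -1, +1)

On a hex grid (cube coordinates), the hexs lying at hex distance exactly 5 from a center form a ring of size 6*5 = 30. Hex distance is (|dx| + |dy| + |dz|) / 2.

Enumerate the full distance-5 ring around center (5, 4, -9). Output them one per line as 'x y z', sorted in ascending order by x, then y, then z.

Answer: 0 4 -4
0 5 -5
0 6 -6
0 7 -7
0 8 -8
0 9 -9
1 3 -4
1 9 -10
2 2 -4
2 9 -11
3 1 -4
3 9 -12
4 0 -4
4 9 -13
5 -1 -4
5 9 -14
6 -1 -5
6 8 -14
7 -1 -6
7 7 -14
8 -1 -7
8 6 -14
9 -1 -8
9 5 -14
10 -1 -9
10 0 -10
10 1 -11
10 2 -12
10 3 -13
10 4 -14

Derivation:
Walk ring at distance 5 from (5, 4, -9):
Start at center + D4*5 = (0, 4, -4)
  hex 0: (0, 4, -4)
  hex 1: (1, 3, -4)
  hex 2: (2, 2, -4)
  hex 3: (3, 1, -4)
  hex 4: (4, 0, -4)
  hex 5: (5, -1, -4)
  hex 6: (6, -1, -5)
  hex 7: (7, -1, -6)
  hex 8: (8, -1, -7)
  hex 9: (9, -1, -8)
  hex 10: (10, -1, -9)
  hex 11: (10, 0, -10)
  hex 12: (10, 1, -11)
  hex 13: (10, 2, -12)
  hex 14: (10, 3, -13)
  hex 15: (10, 4, -14)
  hex 16: (9, 5, -14)
  hex 17: (8, 6, -14)
  hex 18: (7, 7, -14)
  hex 19: (6, 8, -14)
  hex 20: (5, 9, -14)
  hex 21: (4, 9, -13)
  hex 22: (3, 9, -12)
  hex 23: (2, 9, -11)
  hex 24: (1, 9, -10)
  hex 25: (0, 9, -9)
  hex 26: (0, 8, -8)
  hex 27: (0, 7, -7)
  hex 28: (0, 6, -6)
  hex 29: (0, 5, -5)
Sorted: 30 hexes.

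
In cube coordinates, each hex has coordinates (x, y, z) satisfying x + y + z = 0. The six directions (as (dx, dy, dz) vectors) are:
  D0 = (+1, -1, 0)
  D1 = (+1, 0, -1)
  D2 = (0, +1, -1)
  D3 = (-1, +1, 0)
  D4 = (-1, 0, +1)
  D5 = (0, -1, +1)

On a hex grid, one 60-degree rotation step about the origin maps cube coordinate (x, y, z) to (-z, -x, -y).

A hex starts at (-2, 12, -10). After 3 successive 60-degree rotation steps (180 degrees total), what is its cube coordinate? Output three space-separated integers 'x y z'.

Start: (-2, 12, -10)
Step 1: (-2, 12, -10) -> (-(-10), -(-2), -(12)) = (10, 2, -12)
Step 2: (10, 2, -12) -> (-(-12), -(10), -(2)) = (12, -10, -2)
Step 3: (12, -10, -2) -> (-(-2), -(12), -(-10)) = (2, -12, 10)

Answer: 2 -12 10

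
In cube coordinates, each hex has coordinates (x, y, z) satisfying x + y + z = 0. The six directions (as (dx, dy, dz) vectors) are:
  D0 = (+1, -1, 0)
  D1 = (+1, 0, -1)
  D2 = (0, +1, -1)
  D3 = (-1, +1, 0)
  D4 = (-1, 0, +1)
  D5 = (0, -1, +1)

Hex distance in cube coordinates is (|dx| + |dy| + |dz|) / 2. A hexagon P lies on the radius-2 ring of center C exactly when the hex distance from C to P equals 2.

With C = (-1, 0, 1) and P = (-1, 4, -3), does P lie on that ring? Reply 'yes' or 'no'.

Answer: no

Derivation:
|px - cx| = |-1 - (-1)| = 0
|py - cy| = |4 - 0| = 4
|pz - cz| = |-3 - 1| = 4
distance = (0+4+4)/2 = 8/2 = 4
radius = 2; distance != radius -> no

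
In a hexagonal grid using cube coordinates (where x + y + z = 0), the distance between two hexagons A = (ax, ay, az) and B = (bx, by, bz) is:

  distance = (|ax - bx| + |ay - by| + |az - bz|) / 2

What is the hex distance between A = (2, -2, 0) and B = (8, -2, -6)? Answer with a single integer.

|ax - bx| = |2 - 8| = 6
|ay - by| = |-2 - (-2)| = 0
|az - bz| = |0 - (-6)| = 6
distance = (6 + 0 + 6) / 2 = 12 / 2 = 6

Answer: 6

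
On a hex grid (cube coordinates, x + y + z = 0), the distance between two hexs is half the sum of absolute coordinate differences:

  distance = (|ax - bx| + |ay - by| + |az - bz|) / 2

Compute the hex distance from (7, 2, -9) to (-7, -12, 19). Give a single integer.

|ax - bx| = |7 - (-7)| = 14
|ay - by| = |2 - (-12)| = 14
|az - bz| = |-9 - 19| = 28
distance = (14 + 14 + 28) / 2 = 56 / 2 = 28

Answer: 28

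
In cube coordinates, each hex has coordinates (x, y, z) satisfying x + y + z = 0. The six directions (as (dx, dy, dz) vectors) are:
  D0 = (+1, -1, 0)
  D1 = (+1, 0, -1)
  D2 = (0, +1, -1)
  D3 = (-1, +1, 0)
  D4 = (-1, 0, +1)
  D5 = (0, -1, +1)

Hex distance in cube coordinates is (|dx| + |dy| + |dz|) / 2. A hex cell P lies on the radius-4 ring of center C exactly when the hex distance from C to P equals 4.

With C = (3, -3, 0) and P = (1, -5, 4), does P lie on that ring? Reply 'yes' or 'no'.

Answer: yes

Derivation:
|px - cx| = |1 - 3| = 2
|py - cy| = |-5 - (-3)| = 2
|pz - cz| = |4 - 0| = 4
distance = (2+2+4)/2 = 8/2 = 4
radius = 4; distance == radius -> yes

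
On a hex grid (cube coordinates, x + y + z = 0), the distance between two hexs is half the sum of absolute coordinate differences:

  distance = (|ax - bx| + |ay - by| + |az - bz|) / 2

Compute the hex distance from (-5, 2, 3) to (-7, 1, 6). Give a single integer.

|ax - bx| = |-5 - (-7)| = 2
|ay - by| = |2 - 1| = 1
|az - bz| = |3 - 6| = 3
distance = (2 + 1 + 3) / 2 = 6 / 2 = 3

Answer: 3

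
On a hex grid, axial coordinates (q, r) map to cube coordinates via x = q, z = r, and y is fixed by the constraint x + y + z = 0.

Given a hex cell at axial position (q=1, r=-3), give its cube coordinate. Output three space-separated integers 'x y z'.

Answer: 1 2 -3

Derivation:
x = q = 1
z = r = -3
y = -x - z = -(1) - (-3) = 2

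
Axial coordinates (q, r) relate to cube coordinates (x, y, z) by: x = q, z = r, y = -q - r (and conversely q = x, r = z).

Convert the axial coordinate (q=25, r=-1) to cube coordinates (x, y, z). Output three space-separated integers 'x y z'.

x = q = 25
z = r = -1
y = -x - z = -(25) - (-1) = -24

Answer: 25 -24 -1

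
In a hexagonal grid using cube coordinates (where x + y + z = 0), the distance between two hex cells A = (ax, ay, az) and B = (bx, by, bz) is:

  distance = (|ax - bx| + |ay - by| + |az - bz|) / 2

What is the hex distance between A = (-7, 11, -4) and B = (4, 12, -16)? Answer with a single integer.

Answer: 12

Derivation:
|ax - bx| = |-7 - 4| = 11
|ay - by| = |11 - 12| = 1
|az - bz| = |-4 - (-16)| = 12
distance = (11 + 1 + 12) / 2 = 24 / 2 = 12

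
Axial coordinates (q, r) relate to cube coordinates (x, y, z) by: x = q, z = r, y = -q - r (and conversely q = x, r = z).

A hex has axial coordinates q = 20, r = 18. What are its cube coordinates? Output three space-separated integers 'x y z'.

x = q = 20
z = r = 18
y = -x - z = -(20) - (18) = -38

Answer: 20 -38 18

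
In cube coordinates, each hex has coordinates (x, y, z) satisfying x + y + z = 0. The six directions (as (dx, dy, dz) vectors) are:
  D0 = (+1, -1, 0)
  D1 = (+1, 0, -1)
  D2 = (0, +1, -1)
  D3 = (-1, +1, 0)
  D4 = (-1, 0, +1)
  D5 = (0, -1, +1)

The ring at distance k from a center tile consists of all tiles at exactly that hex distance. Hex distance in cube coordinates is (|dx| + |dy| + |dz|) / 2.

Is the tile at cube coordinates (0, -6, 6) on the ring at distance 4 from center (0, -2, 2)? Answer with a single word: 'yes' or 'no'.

|px - cx| = |0 - 0| = 0
|py - cy| = |-6 - (-2)| = 4
|pz - cz| = |6 - 2| = 4
distance = (0+4+4)/2 = 8/2 = 4
radius = 4; distance == radius -> yes

Answer: yes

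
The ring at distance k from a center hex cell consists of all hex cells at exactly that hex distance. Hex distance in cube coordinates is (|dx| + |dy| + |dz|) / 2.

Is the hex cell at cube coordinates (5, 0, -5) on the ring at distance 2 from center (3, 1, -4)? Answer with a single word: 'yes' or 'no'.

Answer: yes

Derivation:
|px - cx| = |5 - 3| = 2
|py - cy| = |0 - 1| = 1
|pz - cz| = |-5 - (-4)| = 1
distance = (2+1+1)/2 = 4/2 = 2
radius = 2; distance == radius -> yes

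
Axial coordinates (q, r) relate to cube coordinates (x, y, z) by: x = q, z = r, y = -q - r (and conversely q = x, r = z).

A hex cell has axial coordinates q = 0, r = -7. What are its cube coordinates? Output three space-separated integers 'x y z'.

Answer: 0 7 -7

Derivation:
x = q = 0
z = r = -7
y = -x - z = -(0) - (-7) = 7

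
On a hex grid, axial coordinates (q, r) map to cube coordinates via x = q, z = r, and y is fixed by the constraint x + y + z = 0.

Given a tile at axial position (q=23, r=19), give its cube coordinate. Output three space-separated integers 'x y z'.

Answer: 23 -42 19

Derivation:
x = q = 23
z = r = 19
y = -x - z = -(23) - (19) = -42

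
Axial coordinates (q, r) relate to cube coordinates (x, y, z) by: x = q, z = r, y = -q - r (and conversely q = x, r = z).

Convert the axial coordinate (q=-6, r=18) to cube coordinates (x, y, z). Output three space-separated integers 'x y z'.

x = q = -6
z = r = 18
y = -x - z = -(-6) - (18) = -12

Answer: -6 -12 18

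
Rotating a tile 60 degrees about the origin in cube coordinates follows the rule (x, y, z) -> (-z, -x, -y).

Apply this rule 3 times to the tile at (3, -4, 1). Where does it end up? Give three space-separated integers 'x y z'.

Answer: -3 4 -1

Derivation:
Start: (3, -4, 1)
Step 1: (3, -4, 1) -> (-(1), -(3), -(-4)) = (-1, -3, 4)
Step 2: (-1, -3, 4) -> (-(4), -(-1), -(-3)) = (-4, 1, 3)
Step 3: (-4, 1, 3) -> (-(3), -(-4), -(1)) = (-3, 4, -1)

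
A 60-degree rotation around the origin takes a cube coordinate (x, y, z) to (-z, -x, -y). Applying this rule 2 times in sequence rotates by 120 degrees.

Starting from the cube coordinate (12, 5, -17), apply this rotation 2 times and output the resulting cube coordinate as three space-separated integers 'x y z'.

Start: (12, 5, -17)
Step 1: (12, 5, -17) -> (-(-17), -(12), -(5)) = (17, -12, -5)
Step 2: (17, -12, -5) -> (-(-5), -(17), -(-12)) = (5, -17, 12)

Answer: 5 -17 12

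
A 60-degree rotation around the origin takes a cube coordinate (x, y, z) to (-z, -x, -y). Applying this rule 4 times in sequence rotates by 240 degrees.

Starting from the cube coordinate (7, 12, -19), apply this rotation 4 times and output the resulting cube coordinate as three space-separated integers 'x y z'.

Answer: -19 7 12

Derivation:
Start: (7, 12, -19)
Step 1: (7, 12, -19) -> (-(-19), -(7), -(12)) = (19, -7, -12)
Step 2: (19, -7, -12) -> (-(-12), -(19), -(-7)) = (12, -19, 7)
Step 3: (12, -19, 7) -> (-(7), -(12), -(-19)) = (-7, -12, 19)
Step 4: (-7, -12, 19) -> (-(19), -(-7), -(-12)) = (-19, 7, 12)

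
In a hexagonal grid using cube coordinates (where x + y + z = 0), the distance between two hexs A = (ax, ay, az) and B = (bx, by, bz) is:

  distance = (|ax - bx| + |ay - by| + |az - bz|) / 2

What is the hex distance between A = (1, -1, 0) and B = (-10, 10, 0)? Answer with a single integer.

Answer: 11

Derivation:
|ax - bx| = |1 - (-10)| = 11
|ay - by| = |-1 - 10| = 11
|az - bz| = |0 - 0| = 0
distance = (11 + 11 + 0) / 2 = 22 / 2 = 11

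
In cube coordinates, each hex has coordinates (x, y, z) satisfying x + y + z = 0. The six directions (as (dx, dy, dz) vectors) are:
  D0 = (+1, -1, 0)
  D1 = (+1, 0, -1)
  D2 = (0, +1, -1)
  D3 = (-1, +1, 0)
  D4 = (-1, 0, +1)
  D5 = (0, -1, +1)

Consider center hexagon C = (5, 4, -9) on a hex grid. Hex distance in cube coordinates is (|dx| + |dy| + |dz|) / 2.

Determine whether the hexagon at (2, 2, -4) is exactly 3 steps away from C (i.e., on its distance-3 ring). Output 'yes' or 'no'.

|px - cx| = |2 - 5| = 3
|py - cy| = |2 - 4| = 2
|pz - cz| = |-4 - (-9)| = 5
distance = (3+2+5)/2 = 10/2 = 5
radius = 3; distance != radius -> no

Answer: no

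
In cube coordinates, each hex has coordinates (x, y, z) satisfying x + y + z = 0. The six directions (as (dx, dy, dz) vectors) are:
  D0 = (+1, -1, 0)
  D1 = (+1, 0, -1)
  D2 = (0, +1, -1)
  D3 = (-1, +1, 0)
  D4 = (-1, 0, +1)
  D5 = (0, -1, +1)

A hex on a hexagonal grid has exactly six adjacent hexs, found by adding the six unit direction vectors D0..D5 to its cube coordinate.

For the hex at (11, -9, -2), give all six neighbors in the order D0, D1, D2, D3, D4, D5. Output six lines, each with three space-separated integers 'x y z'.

Center: (11, -9, -2). Add each direction:
  D0: (11, -9, -2) + (1, -1, 0) = (12, -10, -2)
  D1: (11, -9, -2) + (1, 0, -1) = (12, -9, -3)
  D2: (11, -9, -2) + (0, 1, -1) = (11, -8, -3)
  D3: (11, -9, -2) + (-1, 1, 0) = (10, -8, -2)
  D4: (11, -9, -2) + (-1, 0, 1) = (10, -9, -1)
  D5: (11, -9, -2) + (0, -1, 1) = (11, -10, -1)

Answer: 12 -10 -2
12 -9 -3
11 -8 -3
10 -8 -2
10 -9 -1
11 -10 -1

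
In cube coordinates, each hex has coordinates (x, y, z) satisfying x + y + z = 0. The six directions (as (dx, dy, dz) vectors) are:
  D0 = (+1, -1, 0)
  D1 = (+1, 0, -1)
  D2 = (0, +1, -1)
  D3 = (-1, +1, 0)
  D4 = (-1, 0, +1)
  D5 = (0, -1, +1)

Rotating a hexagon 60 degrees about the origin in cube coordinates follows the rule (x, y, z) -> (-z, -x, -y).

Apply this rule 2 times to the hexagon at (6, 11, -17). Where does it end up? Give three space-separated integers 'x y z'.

Answer: 11 -17 6

Derivation:
Start: (6, 11, -17)
Step 1: (6, 11, -17) -> (-(-17), -(6), -(11)) = (17, -6, -11)
Step 2: (17, -6, -11) -> (-(-11), -(17), -(-6)) = (11, -17, 6)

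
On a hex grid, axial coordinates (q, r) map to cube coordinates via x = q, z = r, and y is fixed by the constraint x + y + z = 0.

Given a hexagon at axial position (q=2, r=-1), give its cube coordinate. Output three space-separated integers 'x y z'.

x = q = 2
z = r = -1
y = -x - z = -(2) - (-1) = -1

Answer: 2 -1 -1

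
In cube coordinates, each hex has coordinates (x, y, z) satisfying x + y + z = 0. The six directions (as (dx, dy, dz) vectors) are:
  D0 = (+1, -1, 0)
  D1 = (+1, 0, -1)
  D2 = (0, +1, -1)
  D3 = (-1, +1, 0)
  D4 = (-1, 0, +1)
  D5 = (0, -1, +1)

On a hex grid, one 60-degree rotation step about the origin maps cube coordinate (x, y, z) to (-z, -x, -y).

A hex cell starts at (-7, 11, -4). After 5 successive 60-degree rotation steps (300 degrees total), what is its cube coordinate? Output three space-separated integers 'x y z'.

Answer: -11 4 7

Derivation:
Start: (-7, 11, -4)
Step 1: (-7, 11, -4) -> (-(-4), -(-7), -(11)) = (4, 7, -11)
Step 2: (4, 7, -11) -> (-(-11), -(4), -(7)) = (11, -4, -7)
Step 3: (11, -4, -7) -> (-(-7), -(11), -(-4)) = (7, -11, 4)
Step 4: (7, -11, 4) -> (-(4), -(7), -(-11)) = (-4, -7, 11)
Step 5: (-4, -7, 11) -> (-(11), -(-4), -(-7)) = (-11, 4, 7)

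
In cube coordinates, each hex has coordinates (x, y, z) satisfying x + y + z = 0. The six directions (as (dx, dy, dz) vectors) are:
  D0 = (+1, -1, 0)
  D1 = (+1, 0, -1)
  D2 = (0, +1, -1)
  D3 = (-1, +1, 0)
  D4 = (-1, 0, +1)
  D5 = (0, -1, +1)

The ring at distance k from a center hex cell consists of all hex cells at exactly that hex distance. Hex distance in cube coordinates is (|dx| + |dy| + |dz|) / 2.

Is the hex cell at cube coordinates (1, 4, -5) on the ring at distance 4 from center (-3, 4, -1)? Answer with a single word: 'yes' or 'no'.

|px - cx| = |1 - (-3)| = 4
|py - cy| = |4 - 4| = 0
|pz - cz| = |-5 - (-1)| = 4
distance = (4+0+4)/2 = 8/2 = 4
radius = 4; distance == radius -> yes

Answer: yes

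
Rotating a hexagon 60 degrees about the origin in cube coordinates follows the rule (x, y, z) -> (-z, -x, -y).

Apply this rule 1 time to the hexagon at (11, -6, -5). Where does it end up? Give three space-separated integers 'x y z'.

Start: (11, -6, -5)
Step 1: (11, -6, -5) -> (-(-5), -(11), -(-6)) = (5, -11, 6)

Answer: 5 -11 6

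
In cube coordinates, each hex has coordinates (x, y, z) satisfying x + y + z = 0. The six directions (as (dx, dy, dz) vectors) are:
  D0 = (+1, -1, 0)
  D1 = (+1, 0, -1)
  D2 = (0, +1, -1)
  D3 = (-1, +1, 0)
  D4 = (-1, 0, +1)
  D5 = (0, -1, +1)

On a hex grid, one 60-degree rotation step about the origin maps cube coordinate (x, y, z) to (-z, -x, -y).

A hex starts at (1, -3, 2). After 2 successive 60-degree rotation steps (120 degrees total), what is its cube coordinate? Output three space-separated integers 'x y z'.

Start: (1, -3, 2)
Step 1: (1, -3, 2) -> (-(2), -(1), -(-3)) = (-2, -1, 3)
Step 2: (-2, -1, 3) -> (-(3), -(-2), -(-1)) = (-3, 2, 1)

Answer: -3 2 1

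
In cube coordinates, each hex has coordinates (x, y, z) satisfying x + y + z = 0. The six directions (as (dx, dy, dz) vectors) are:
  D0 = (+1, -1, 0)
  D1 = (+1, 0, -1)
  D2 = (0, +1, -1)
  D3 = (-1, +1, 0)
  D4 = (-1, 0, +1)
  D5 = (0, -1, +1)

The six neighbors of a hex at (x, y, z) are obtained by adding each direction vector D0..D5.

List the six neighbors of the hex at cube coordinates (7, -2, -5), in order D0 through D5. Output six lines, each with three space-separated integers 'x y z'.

Answer: 8 -3 -5
8 -2 -6
7 -1 -6
6 -1 -5
6 -2 -4
7 -3 -4

Derivation:
Center: (7, -2, -5). Add each direction:
  D0: (7, -2, -5) + (1, -1, 0) = (8, -3, -5)
  D1: (7, -2, -5) + (1, 0, -1) = (8, -2, -6)
  D2: (7, -2, -5) + (0, 1, -1) = (7, -1, -6)
  D3: (7, -2, -5) + (-1, 1, 0) = (6, -1, -5)
  D4: (7, -2, -5) + (-1, 0, 1) = (6, -2, -4)
  D5: (7, -2, -5) + (0, -1, 1) = (7, -3, -4)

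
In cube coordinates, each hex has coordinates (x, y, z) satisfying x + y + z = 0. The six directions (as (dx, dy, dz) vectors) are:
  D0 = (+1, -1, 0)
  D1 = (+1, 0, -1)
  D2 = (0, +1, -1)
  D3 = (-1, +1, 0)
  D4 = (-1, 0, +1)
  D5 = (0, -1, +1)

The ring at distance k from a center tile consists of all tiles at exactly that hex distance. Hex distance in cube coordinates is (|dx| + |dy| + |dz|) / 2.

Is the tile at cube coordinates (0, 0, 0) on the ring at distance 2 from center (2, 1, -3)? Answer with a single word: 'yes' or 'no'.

Answer: no

Derivation:
|px - cx| = |0 - 2| = 2
|py - cy| = |0 - 1| = 1
|pz - cz| = |0 - (-3)| = 3
distance = (2+1+3)/2 = 6/2 = 3
radius = 2; distance != radius -> no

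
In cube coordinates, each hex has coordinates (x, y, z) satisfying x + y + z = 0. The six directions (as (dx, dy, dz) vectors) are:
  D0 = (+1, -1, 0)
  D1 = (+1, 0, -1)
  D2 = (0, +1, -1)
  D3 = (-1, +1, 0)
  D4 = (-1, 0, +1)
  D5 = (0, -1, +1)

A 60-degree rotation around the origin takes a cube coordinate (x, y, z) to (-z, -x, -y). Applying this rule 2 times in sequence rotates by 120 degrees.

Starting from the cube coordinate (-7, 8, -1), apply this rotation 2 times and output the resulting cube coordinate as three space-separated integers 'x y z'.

Start: (-7, 8, -1)
Step 1: (-7, 8, -1) -> (-(-1), -(-7), -(8)) = (1, 7, -8)
Step 2: (1, 7, -8) -> (-(-8), -(1), -(7)) = (8, -1, -7)

Answer: 8 -1 -7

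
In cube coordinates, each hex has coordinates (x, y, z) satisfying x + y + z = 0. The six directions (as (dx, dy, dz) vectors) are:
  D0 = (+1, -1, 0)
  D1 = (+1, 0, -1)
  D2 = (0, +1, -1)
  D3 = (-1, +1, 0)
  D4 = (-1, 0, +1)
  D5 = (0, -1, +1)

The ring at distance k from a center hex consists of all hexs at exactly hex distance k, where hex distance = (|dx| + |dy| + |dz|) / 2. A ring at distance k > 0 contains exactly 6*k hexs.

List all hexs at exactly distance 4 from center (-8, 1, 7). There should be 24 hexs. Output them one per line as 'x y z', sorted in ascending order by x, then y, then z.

Walk ring at distance 4 from (-8, 1, 7):
Start at center + D4*4 = (-12, 1, 11)
  hex 0: (-12, 1, 11)
  hex 1: (-11, 0, 11)
  hex 2: (-10, -1, 11)
  hex 3: (-9, -2, 11)
  hex 4: (-8, -3, 11)
  hex 5: (-7, -3, 10)
  hex 6: (-6, -3, 9)
  hex 7: (-5, -3, 8)
  hex 8: (-4, -3, 7)
  hex 9: (-4, -2, 6)
  hex 10: (-4, -1, 5)
  hex 11: (-4, 0, 4)
  hex 12: (-4, 1, 3)
  hex 13: (-5, 2, 3)
  hex 14: (-6, 3, 3)
  hex 15: (-7, 4, 3)
  hex 16: (-8, 5, 3)
  hex 17: (-9, 5, 4)
  hex 18: (-10, 5, 5)
  hex 19: (-11, 5, 6)
  hex 20: (-12, 5, 7)
  hex 21: (-12, 4, 8)
  hex 22: (-12, 3, 9)
  hex 23: (-12, 2, 10)
Sorted: 24 hexes.

Answer: -12 1 11
-12 2 10
-12 3 9
-12 4 8
-12 5 7
-11 0 11
-11 5 6
-10 -1 11
-10 5 5
-9 -2 11
-9 5 4
-8 -3 11
-8 5 3
-7 -3 10
-7 4 3
-6 -3 9
-6 3 3
-5 -3 8
-5 2 3
-4 -3 7
-4 -2 6
-4 -1 5
-4 0 4
-4 1 3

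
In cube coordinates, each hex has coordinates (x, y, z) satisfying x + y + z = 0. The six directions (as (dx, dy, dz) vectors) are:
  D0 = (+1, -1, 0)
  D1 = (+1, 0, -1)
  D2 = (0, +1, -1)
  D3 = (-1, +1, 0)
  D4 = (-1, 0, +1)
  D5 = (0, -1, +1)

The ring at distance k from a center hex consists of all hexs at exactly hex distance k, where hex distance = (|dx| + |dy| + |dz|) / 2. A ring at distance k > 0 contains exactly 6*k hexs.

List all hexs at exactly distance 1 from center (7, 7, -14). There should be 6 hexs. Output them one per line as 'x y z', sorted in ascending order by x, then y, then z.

Walk ring at distance 1 from (7, 7, -14):
Start at center + D4*1 = (6, 7, -13)
  hex 0: (6, 7, -13)
  hex 1: (7, 6, -13)
  hex 2: (8, 6, -14)
  hex 3: (8, 7, -15)
  hex 4: (7, 8, -15)
  hex 5: (6, 8, -14)
Sorted: 6 hexes.

Answer: 6 7 -13
6 8 -14
7 6 -13
7 8 -15
8 6 -14
8 7 -15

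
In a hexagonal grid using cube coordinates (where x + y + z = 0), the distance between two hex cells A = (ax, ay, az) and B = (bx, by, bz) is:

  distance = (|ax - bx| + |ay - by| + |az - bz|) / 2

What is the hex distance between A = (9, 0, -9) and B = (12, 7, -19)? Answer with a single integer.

Answer: 10

Derivation:
|ax - bx| = |9 - 12| = 3
|ay - by| = |0 - 7| = 7
|az - bz| = |-9 - (-19)| = 10
distance = (3 + 7 + 10) / 2 = 20 / 2 = 10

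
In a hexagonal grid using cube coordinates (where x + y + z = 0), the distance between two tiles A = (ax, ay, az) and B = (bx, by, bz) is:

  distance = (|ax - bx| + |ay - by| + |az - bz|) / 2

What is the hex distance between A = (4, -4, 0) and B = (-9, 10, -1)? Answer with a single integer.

|ax - bx| = |4 - (-9)| = 13
|ay - by| = |-4 - 10| = 14
|az - bz| = |0 - (-1)| = 1
distance = (13 + 14 + 1) / 2 = 28 / 2 = 14

Answer: 14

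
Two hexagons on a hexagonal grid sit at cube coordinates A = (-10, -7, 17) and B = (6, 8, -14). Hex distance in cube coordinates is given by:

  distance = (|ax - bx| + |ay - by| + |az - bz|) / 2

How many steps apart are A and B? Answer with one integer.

Answer: 31

Derivation:
|ax - bx| = |-10 - 6| = 16
|ay - by| = |-7 - 8| = 15
|az - bz| = |17 - (-14)| = 31
distance = (16 + 15 + 31) / 2 = 62 / 2 = 31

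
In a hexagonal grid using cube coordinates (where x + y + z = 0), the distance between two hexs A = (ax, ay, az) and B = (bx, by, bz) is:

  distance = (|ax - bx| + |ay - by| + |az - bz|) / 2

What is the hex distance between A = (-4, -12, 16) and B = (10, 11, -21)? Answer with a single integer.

|ax - bx| = |-4 - 10| = 14
|ay - by| = |-12 - 11| = 23
|az - bz| = |16 - (-21)| = 37
distance = (14 + 23 + 37) / 2 = 74 / 2 = 37

Answer: 37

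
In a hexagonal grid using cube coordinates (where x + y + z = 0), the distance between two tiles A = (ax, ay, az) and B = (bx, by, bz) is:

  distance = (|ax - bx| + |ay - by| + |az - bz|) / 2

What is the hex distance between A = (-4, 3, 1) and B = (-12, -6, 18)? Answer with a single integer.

|ax - bx| = |-4 - (-12)| = 8
|ay - by| = |3 - (-6)| = 9
|az - bz| = |1 - 18| = 17
distance = (8 + 9 + 17) / 2 = 34 / 2 = 17

Answer: 17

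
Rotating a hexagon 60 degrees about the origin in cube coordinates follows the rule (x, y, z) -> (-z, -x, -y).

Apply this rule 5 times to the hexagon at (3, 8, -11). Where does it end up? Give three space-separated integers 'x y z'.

Answer: -8 11 -3

Derivation:
Start: (3, 8, -11)
Step 1: (3, 8, -11) -> (-(-11), -(3), -(8)) = (11, -3, -8)
Step 2: (11, -3, -8) -> (-(-8), -(11), -(-3)) = (8, -11, 3)
Step 3: (8, -11, 3) -> (-(3), -(8), -(-11)) = (-3, -8, 11)
Step 4: (-3, -8, 11) -> (-(11), -(-3), -(-8)) = (-11, 3, 8)
Step 5: (-11, 3, 8) -> (-(8), -(-11), -(3)) = (-8, 11, -3)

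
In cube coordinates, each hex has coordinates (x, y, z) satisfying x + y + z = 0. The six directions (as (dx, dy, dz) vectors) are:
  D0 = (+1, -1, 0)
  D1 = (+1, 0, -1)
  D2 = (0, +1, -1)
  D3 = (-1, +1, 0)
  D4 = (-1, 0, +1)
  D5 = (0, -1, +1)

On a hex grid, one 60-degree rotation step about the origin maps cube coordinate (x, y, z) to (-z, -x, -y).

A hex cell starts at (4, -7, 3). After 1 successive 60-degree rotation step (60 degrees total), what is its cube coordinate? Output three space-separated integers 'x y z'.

Answer: -3 -4 7

Derivation:
Start: (4, -7, 3)
Step 1: (4, -7, 3) -> (-(3), -(4), -(-7)) = (-3, -4, 7)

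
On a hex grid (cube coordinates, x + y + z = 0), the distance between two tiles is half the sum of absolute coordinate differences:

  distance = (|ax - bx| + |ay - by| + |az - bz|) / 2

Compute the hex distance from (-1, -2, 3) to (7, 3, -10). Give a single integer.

|ax - bx| = |-1 - 7| = 8
|ay - by| = |-2 - 3| = 5
|az - bz| = |3 - (-10)| = 13
distance = (8 + 5 + 13) / 2 = 26 / 2 = 13

Answer: 13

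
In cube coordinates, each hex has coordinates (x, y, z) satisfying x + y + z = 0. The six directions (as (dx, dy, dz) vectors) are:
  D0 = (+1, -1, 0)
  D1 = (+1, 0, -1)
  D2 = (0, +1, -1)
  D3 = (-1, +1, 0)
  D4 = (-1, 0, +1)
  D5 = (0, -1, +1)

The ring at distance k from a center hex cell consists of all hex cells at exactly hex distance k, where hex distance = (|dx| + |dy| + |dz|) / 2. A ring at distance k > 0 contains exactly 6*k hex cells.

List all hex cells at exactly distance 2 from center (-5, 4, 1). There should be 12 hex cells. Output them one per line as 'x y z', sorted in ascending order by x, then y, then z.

Walk ring at distance 2 from (-5, 4, 1):
Start at center + D4*2 = (-7, 4, 3)
  hex 0: (-7, 4, 3)
  hex 1: (-6, 3, 3)
  hex 2: (-5, 2, 3)
  hex 3: (-4, 2, 2)
  hex 4: (-3, 2, 1)
  hex 5: (-3, 3, 0)
  hex 6: (-3, 4, -1)
  hex 7: (-4, 5, -1)
  hex 8: (-5, 6, -1)
  hex 9: (-6, 6, 0)
  hex 10: (-7, 6, 1)
  hex 11: (-7, 5, 2)
Sorted: 12 hexes.

Answer: -7 4 3
-7 5 2
-7 6 1
-6 3 3
-6 6 0
-5 2 3
-5 6 -1
-4 2 2
-4 5 -1
-3 2 1
-3 3 0
-3 4 -1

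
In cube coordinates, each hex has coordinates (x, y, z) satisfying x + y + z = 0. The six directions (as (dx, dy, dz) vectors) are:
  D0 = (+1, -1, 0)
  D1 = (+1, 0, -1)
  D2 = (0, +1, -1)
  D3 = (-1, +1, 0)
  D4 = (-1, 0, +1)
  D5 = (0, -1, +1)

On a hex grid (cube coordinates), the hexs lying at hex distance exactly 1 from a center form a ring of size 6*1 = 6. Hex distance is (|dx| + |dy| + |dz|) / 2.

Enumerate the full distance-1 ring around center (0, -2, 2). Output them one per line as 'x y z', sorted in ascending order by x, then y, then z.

Answer: -1 -2 3
-1 -1 2
0 -3 3
0 -1 1
1 -3 2
1 -2 1

Derivation:
Walk ring at distance 1 from (0, -2, 2):
Start at center + D4*1 = (-1, -2, 3)
  hex 0: (-1, -2, 3)
  hex 1: (0, -3, 3)
  hex 2: (1, -3, 2)
  hex 3: (1, -2, 1)
  hex 4: (0, -1, 1)
  hex 5: (-1, -1, 2)
Sorted: 6 hexes.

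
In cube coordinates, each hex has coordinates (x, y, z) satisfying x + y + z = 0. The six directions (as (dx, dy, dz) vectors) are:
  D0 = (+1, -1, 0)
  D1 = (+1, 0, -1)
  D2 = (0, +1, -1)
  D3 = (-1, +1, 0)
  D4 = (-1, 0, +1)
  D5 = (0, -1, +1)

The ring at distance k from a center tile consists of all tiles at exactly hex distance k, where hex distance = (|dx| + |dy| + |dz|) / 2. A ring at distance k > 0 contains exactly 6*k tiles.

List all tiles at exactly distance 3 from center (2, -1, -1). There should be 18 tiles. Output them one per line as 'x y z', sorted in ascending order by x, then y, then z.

Walk ring at distance 3 from (2, -1, -1):
Start at center + D4*3 = (-1, -1, 2)
  hex 0: (-1, -1, 2)
  hex 1: (0, -2, 2)
  hex 2: (1, -3, 2)
  hex 3: (2, -4, 2)
  hex 4: (3, -4, 1)
  hex 5: (4, -4, 0)
  hex 6: (5, -4, -1)
  hex 7: (5, -3, -2)
  hex 8: (5, -2, -3)
  hex 9: (5, -1, -4)
  hex 10: (4, 0, -4)
  hex 11: (3, 1, -4)
  hex 12: (2, 2, -4)
  hex 13: (1, 2, -3)
  hex 14: (0, 2, -2)
  hex 15: (-1, 2, -1)
  hex 16: (-1, 1, 0)
  hex 17: (-1, 0, 1)
Sorted: 18 hexes.

Answer: -1 -1 2
-1 0 1
-1 1 0
-1 2 -1
0 -2 2
0 2 -2
1 -3 2
1 2 -3
2 -4 2
2 2 -4
3 -4 1
3 1 -4
4 -4 0
4 0 -4
5 -4 -1
5 -3 -2
5 -2 -3
5 -1 -4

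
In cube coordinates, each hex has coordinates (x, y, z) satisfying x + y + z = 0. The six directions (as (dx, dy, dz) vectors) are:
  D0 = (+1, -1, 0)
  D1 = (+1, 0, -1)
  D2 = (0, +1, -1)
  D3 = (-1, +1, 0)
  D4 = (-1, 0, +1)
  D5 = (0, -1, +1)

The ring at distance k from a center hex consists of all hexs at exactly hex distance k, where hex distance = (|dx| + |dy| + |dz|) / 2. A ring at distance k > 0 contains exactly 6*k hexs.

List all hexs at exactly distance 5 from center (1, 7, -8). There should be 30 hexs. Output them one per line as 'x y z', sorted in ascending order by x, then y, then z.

Walk ring at distance 5 from (1, 7, -8):
Start at center + D4*5 = (-4, 7, -3)
  hex 0: (-4, 7, -3)
  hex 1: (-3, 6, -3)
  hex 2: (-2, 5, -3)
  hex 3: (-1, 4, -3)
  hex 4: (0, 3, -3)
  hex 5: (1, 2, -3)
  hex 6: (2, 2, -4)
  hex 7: (3, 2, -5)
  hex 8: (4, 2, -6)
  hex 9: (5, 2, -7)
  hex 10: (6, 2, -8)
  hex 11: (6, 3, -9)
  hex 12: (6, 4, -10)
  hex 13: (6, 5, -11)
  hex 14: (6, 6, -12)
  hex 15: (6, 7, -13)
  hex 16: (5, 8, -13)
  hex 17: (4, 9, -13)
  hex 18: (3, 10, -13)
  hex 19: (2, 11, -13)
  hex 20: (1, 12, -13)
  hex 21: (0, 12, -12)
  hex 22: (-1, 12, -11)
  hex 23: (-2, 12, -10)
  hex 24: (-3, 12, -9)
  hex 25: (-4, 12, -8)
  hex 26: (-4, 11, -7)
  hex 27: (-4, 10, -6)
  hex 28: (-4, 9, -5)
  hex 29: (-4, 8, -4)
Sorted: 30 hexes.

Answer: -4 7 -3
-4 8 -4
-4 9 -5
-4 10 -6
-4 11 -7
-4 12 -8
-3 6 -3
-3 12 -9
-2 5 -3
-2 12 -10
-1 4 -3
-1 12 -11
0 3 -3
0 12 -12
1 2 -3
1 12 -13
2 2 -4
2 11 -13
3 2 -5
3 10 -13
4 2 -6
4 9 -13
5 2 -7
5 8 -13
6 2 -8
6 3 -9
6 4 -10
6 5 -11
6 6 -12
6 7 -13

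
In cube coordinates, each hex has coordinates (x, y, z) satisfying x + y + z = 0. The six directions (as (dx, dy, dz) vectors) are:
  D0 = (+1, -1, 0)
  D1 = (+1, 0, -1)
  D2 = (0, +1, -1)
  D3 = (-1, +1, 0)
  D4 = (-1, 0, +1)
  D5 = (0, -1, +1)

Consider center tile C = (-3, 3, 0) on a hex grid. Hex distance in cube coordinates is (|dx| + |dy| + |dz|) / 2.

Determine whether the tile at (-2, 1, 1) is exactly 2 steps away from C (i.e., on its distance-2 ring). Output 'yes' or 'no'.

|px - cx| = |-2 - (-3)| = 1
|py - cy| = |1 - 3| = 2
|pz - cz| = |1 - 0| = 1
distance = (1+2+1)/2 = 4/2 = 2
radius = 2; distance == radius -> yes

Answer: yes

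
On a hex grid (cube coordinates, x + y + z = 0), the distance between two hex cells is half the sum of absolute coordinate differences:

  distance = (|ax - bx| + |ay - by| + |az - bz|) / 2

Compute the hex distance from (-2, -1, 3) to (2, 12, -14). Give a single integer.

Answer: 17

Derivation:
|ax - bx| = |-2 - 2| = 4
|ay - by| = |-1 - 12| = 13
|az - bz| = |3 - (-14)| = 17
distance = (4 + 13 + 17) / 2 = 34 / 2 = 17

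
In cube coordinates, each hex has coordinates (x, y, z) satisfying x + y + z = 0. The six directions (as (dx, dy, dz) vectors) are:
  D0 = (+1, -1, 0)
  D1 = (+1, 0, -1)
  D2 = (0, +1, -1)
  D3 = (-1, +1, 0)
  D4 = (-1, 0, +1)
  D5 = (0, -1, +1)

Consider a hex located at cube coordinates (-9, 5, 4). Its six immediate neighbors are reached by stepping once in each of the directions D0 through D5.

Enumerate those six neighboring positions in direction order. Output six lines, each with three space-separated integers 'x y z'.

Center: (-9, 5, 4). Add each direction:
  D0: (-9, 5, 4) + (1, -1, 0) = (-8, 4, 4)
  D1: (-9, 5, 4) + (1, 0, -1) = (-8, 5, 3)
  D2: (-9, 5, 4) + (0, 1, -1) = (-9, 6, 3)
  D3: (-9, 5, 4) + (-1, 1, 0) = (-10, 6, 4)
  D4: (-9, 5, 4) + (-1, 0, 1) = (-10, 5, 5)
  D5: (-9, 5, 4) + (0, -1, 1) = (-9, 4, 5)

Answer: -8 4 4
-8 5 3
-9 6 3
-10 6 4
-10 5 5
-9 4 5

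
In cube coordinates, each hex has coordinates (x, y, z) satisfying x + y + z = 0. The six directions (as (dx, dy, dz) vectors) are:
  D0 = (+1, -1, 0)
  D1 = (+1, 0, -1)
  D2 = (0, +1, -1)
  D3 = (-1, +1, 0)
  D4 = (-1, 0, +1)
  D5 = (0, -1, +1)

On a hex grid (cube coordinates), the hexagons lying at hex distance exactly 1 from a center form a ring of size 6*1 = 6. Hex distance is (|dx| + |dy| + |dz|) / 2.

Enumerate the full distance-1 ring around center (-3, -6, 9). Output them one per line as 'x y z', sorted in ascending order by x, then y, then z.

Answer: -4 -6 10
-4 -5 9
-3 -7 10
-3 -5 8
-2 -7 9
-2 -6 8

Derivation:
Walk ring at distance 1 from (-3, -6, 9):
Start at center + D4*1 = (-4, -6, 10)
  hex 0: (-4, -6, 10)
  hex 1: (-3, -7, 10)
  hex 2: (-2, -7, 9)
  hex 3: (-2, -6, 8)
  hex 4: (-3, -5, 8)
  hex 5: (-4, -5, 9)
Sorted: 6 hexes.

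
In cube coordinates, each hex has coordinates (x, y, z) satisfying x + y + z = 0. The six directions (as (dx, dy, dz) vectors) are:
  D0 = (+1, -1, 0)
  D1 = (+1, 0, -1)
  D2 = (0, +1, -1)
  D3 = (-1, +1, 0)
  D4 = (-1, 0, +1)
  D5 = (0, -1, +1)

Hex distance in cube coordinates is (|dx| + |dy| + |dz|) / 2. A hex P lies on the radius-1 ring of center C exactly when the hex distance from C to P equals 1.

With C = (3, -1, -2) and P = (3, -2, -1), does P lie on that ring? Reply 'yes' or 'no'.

|px - cx| = |3 - 3| = 0
|py - cy| = |-2 - (-1)| = 1
|pz - cz| = |-1 - (-2)| = 1
distance = (0+1+1)/2 = 2/2 = 1
radius = 1; distance == radius -> yes

Answer: yes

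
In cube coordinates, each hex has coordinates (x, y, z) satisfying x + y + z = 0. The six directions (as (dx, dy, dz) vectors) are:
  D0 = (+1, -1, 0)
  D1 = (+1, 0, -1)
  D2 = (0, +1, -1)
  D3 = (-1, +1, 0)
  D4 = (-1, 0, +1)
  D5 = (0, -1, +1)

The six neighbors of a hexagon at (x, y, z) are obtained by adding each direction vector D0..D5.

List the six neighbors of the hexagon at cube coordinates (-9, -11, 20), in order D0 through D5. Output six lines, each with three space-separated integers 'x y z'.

Answer: -8 -12 20
-8 -11 19
-9 -10 19
-10 -10 20
-10 -11 21
-9 -12 21

Derivation:
Center: (-9, -11, 20). Add each direction:
  D0: (-9, -11, 20) + (1, -1, 0) = (-8, -12, 20)
  D1: (-9, -11, 20) + (1, 0, -1) = (-8, -11, 19)
  D2: (-9, -11, 20) + (0, 1, -1) = (-9, -10, 19)
  D3: (-9, -11, 20) + (-1, 1, 0) = (-10, -10, 20)
  D4: (-9, -11, 20) + (-1, 0, 1) = (-10, -11, 21)
  D5: (-9, -11, 20) + (0, -1, 1) = (-9, -12, 21)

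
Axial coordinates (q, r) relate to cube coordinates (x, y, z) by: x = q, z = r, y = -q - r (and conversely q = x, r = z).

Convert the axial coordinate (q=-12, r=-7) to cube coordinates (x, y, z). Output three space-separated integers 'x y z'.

Answer: -12 19 -7

Derivation:
x = q = -12
z = r = -7
y = -x - z = -(-12) - (-7) = 19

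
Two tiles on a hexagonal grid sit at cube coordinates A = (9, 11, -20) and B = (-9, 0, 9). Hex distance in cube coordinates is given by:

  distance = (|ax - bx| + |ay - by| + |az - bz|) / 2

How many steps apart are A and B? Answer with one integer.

Answer: 29

Derivation:
|ax - bx| = |9 - (-9)| = 18
|ay - by| = |11 - 0| = 11
|az - bz| = |-20 - 9| = 29
distance = (18 + 11 + 29) / 2 = 58 / 2 = 29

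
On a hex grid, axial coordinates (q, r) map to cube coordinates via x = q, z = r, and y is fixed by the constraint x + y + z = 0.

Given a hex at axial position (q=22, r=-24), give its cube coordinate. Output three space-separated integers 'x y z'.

Answer: 22 2 -24

Derivation:
x = q = 22
z = r = -24
y = -x - z = -(22) - (-24) = 2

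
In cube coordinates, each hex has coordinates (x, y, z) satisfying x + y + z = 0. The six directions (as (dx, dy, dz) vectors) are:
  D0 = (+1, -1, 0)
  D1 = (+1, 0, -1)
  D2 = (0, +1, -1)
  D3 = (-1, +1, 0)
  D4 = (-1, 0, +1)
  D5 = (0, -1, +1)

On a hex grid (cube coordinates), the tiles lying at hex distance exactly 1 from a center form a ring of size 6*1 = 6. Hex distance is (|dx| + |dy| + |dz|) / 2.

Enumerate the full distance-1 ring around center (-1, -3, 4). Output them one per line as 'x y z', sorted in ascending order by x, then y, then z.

Answer: -2 -3 5
-2 -2 4
-1 -4 5
-1 -2 3
0 -4 4
0 -3 3

Derivation:
Walk ring at distance 1 from (-1, -3, 4):
Start at center + D4*1 = (-2, -3, 5)
  hex 0: (-2, -3, 5)
  hex 1: (-1, -4, 5)
  hex 2: (0, -4, 4)
  hex 3: (0, -3, 3)
  hex 4: (-1, -2, 3)
  hex 5: (-2, -2, 4)
Sorted: 6 hexes.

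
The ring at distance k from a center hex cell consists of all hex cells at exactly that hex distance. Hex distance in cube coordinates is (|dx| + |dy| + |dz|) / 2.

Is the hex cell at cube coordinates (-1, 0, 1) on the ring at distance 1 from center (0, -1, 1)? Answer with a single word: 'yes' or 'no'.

Answer: yes

Derivation:
|px - cx| = |-1 - 0| = 1
|py - cy| = |0 - (-1)| = 1
|pz - cz| = |1 - 1| = 0
distance = (1+1+0)/2 = 2/2 = 1
radius = 1; distance == radius -> yes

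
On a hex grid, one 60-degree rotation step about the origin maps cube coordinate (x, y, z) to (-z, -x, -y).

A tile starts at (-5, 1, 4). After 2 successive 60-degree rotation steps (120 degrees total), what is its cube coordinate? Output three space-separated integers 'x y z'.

Start: (-5, 1, 4)
Step 1: (-5, 1, 4) -> (-(4), -(-5), -(1)) = (-4, 5, -1)
Step 2: (-4, 5, -1) -> (-(-1), -(-4), -(5)) = (1, 4, -5)

Answer: 1 4 -5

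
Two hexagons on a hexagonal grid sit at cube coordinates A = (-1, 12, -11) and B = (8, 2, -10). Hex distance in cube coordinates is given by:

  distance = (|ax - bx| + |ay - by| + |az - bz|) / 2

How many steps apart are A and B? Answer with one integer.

Answer: 10

Derivation:
|ax - bx| = |-1 - 8| = 9
|ay - by| = |12 - 2| = 10
|az - bz| = |-11 - (-10)| = 1
distance = (9 + 10 + 1) / 2 = 20 / 2 = 10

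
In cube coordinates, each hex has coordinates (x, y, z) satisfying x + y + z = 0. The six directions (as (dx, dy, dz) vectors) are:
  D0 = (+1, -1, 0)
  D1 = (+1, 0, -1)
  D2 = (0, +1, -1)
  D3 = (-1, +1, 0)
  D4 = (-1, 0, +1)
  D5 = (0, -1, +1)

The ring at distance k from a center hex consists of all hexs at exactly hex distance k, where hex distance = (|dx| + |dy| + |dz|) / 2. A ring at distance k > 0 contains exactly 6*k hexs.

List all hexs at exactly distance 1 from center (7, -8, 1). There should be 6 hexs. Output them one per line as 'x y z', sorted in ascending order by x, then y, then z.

Answer: 6 -8 2
6 -7 1
7 -9 2
7 -7 0
8 -9 1
8 -8 0

Derivation:
Walk ring at distance 1 from (7, -8, 1):
Start at center + D4*1 = (6, -8, 2)
  hex 0: (6, -8, 2)
  hex 1: (7, -9, 2)
  hex 2: (8, -9, 1)
  hex 3: (8, -8, 0)
  hex 4: (7, -7, 0)
  hex 5: (6, -7, 1)
Sorted: 6 hexes.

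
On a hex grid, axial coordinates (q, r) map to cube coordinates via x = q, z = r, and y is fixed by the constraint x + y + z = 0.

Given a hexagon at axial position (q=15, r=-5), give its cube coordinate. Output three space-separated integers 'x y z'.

x = q = 15
z = r = -5
y = -x - z = -(15) - (-5) = -10

Answer: 15 -10 -5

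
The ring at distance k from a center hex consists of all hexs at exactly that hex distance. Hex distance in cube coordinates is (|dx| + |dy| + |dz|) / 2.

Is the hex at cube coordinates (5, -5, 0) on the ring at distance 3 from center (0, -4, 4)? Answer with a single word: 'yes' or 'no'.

|px - cx| = |5 - 0| = 5
|py - cy| = |-5 - (-4)| = 1
|pz - cz| = |0 - 4| = 4
distance = (5+1+4)/2 = 10/2 = 5
radius = 3; distance != radius -> no

Answer: no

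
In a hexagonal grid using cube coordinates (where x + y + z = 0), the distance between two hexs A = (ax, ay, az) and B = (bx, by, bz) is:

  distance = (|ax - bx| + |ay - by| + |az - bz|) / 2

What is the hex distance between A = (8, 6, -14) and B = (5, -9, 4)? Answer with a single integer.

|ax - bx| = |8 - 5| = 3
|ay - by| = |6 - (-9)| = 15
|az - bz| = |-14 - 4| = 18
distance = (3 + 15 + 18) / 2 = 36 / 2 = 18

Answer: 18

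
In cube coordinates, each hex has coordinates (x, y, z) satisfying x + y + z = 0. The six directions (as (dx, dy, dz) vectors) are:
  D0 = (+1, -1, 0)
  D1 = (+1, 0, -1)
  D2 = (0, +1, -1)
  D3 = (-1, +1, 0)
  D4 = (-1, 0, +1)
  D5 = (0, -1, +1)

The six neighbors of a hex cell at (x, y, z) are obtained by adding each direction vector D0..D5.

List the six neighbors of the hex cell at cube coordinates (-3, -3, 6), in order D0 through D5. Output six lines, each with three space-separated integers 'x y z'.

Answer: -2 -4 6
-2 -3 5
-3 -2 5
-4 -2 6
-4 -3 7
-3 -4 7

Derivation:
Center: (-3, -3, 6). Add each direction:
  D0: (-3, -3, 6) + (1, -1, 0) = (-2, -4, 6)
  D1: (-3, -3, 6) + (1, 0, -1) = (-2, -3, 5)
  D2: (-3, -3, 6) + (0, 1, -1) = (-3, -2, 5)
  D3: (-3, -3, 6) + (-1, 1, 0) = (-4, -2, 6)
  D4: (-3, -3, 6) + (-1, 0, 1) = (-4, -3, 7)
  D5: (-3, -3, 6) + (0, -1, 1) = (-3, -4, 7)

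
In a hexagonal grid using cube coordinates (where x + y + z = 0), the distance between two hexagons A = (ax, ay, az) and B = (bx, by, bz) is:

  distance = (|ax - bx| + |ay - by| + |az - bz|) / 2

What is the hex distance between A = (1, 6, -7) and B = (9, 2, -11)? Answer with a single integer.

Answer: 8

Derivation:
|ax - bx| = |1 - 9| = 8
|ay - by| = |6 - 2| = 4
|az - bz| = |-7 - (-11)| = 4
distance = (8 + 4 + 4) / 2 = 16 / 2 = 8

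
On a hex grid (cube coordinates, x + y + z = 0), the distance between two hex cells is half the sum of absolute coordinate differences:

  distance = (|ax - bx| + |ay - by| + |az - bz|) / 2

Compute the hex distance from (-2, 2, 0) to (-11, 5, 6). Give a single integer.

|ax - bx| = |-2 - (-11)| = 9
|ay - by| = |2 - 5| = 3
|az - bz| = |0 - 6| = 6
distance = (9 + 3 + 6) / 2 = 18 / 2 = 9

Answer: 9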